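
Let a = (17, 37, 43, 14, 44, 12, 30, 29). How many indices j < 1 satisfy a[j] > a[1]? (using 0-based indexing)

0

The element at index 1 is 37.
Elements before it: 17
None of them are larger than 37.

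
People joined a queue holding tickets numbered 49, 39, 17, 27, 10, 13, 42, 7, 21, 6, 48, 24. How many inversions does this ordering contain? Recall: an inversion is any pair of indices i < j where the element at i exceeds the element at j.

Sweep left to right; for each value list the smaller values that follow it:
49 → 39, 17, 27, 10, 13, 42, 7, 21, 6, 48, 24 → 11
39 → 17, 27, 10, 13, 7, 21, 6, 24 → 8
17 → 10, 13, 7, 6 → 4
27 → 10, 13, 7, 21, 6, 24 → 6
10 → 7, 6 → 2
13 → 7, 6 → 2
42 → 7, 21, 6, 24 → 4
7 → 6 → 1
21 → 6 → 1
6 → none → 0
48 → 24 → 1
24 → none → 0
Sum: 11 + 8 + 4 + 6 + 2 + 2 + 4 + 1 + 1 + 0 + 1 + 0 = 40

40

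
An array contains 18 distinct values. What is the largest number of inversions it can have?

A reversed (strictly descending) arrangement makes every pair an inversion, giving C(18, 2) inversions.
C(18, 2) = 18·17/2 = 153

153 inversions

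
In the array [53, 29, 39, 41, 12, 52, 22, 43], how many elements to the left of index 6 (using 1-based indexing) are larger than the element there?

1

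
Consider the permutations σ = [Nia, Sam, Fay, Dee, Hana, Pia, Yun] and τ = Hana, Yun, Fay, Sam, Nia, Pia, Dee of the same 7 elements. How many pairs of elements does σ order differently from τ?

13 discordant pairs

Assign each item its position (1..7) in the first ordering, then rewrite the second ordering as that position sequence:
positions: Nia→1, Sam→2, Fay→3, Dee→4, Hana→5, Pia→6, Yun→7
second ordering as positions: [5, 7, 3, 2, 1, 6, 4]
Discordant pairs = inversions in this position sequence.
5: 3, 2, 1, 4 → 4
7: 3, 2, 1, 6, 4 → 5
3: 2, 1 → 2
2: 1 → 1
1: 0
6: 4 → 1
4: 0
Total: 4 + 5 + 2 + 1 + 0 + 1 + 0 = 13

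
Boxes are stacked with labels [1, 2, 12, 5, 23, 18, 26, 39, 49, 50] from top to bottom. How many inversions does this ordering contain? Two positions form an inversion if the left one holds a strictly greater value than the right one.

2 inversions

Sweep left to right; for each value list the smaller values that follow it:
1 → none → 0
2 → none → 0
12 → 5 → 1
5 → none → 0
23 → 18 → 1
18 → none → 0
26 → none → 0
39 → none → 0
49 → none → 0
50 → none → 0
Sum: 0 + 0 + 1 + 0 + 1 + 0 + 0 + 0 + 0 + 0 = 2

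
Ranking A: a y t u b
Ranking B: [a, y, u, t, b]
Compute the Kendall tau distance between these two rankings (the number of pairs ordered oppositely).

Discordant pairs: 1

Assign each item its position (1..5) in the first ordering, then rewrite the second ordering as that position sequence:
positions: a→1, y→2, t→3, u→4, b→5
second ordering as positions: [1, 2, 4, 3, 5]
Discordant pairs = inversions in this position sequence.
1: 0
2: 0
4: 3 → 1
3: 0
5: 0
Total: 0 + 0 + 1 + 0 + 0 = 1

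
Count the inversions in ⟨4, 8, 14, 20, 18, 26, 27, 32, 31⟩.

For each element, count later entries that are smaller:
4 → none → 0
8 → none → 0
14 → none → 0
20 → 18 → 1
18 → none → 0
26 → none → 0
27 → none → 0
32 → 31 → 1
31 → none → 0
Sum: 0 + 0 + 0 + 1 + 0 + 0 + 0 + 1 + 0 = 2

2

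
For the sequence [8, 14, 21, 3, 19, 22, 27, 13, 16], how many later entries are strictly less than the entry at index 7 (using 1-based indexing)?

2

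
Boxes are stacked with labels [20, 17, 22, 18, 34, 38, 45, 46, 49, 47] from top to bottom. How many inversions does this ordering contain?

Count, for each position, how many later elements it exceeds:
20 → 17, 18 → 2
17 → none → 0
22 → 18 → 1
18 → none → 0
34 → none → 0
38 → none → 0
45 → none → 0
46 → none → 0
49 → 47 → 1
47 → none → 0
Sum: 2 + 0 + 1 + 0 + 0 + 0 + 0 + 0 + 1 + 0 = 4

4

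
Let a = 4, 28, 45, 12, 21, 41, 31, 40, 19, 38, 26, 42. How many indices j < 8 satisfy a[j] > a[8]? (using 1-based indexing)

The element at index 8 is 40.
Elements before it: 4, 28, 45, 12, 21, 41, 31
Those larger than 40: 45, 41

2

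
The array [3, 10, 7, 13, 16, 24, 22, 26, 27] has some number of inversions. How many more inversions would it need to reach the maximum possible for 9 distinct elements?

Maximum inversions for 9 distinct elements is C(9, 2) = 9·8/2 = 36.
Current inversions — for each element, count later smaller elements:
3: 0
10: 1
7: 0
13: 0
16: 0
24: 1
22: 0
26: 0
27: 0
Current total: 0 + 1 + 0 + 0 + 0 + 1 + 0 + 0 + 0 = 2
Shortfall: 36 − 2 = 34

34 inversions short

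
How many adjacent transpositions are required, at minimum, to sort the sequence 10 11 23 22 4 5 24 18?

12 swaps

The minimum number of adjacent swaps to sort an array equals its inversion count, since every such swap removes exactly one inversion.
Count inversions — for each element, later elements that are smaller:
10: 4, 5 → 2
11: 4, 5 → 2
23: 22, 4, 5, 18 → 4
22: 4, 5, 18 → 3
4: none → 0
5: none → 0
24: 18 → 1
18: none → 0
Total inversions: 2 + 2 + 4 + 3 + 0 + 0 + 1 + 0 = 12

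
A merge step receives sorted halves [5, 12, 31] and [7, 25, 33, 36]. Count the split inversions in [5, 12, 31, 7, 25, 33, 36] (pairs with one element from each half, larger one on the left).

Take each right-half value and tally the left-half values above it:
r = 7: 12, 31 → 2
r = 25: 31 → 1
r = 33: none → 0
r = 36: none → 0
Cross-inversions: 2 + 1 + 0 + 0 = 3

3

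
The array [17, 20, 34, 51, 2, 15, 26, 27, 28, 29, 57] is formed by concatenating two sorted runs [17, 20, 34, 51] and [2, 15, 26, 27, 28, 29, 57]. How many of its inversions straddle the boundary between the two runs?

There are 16 cross-inversions.

For each element r of the right run, count left-run elements greater than r:
r = 2: 17, 20, 34, 51 → 4
r = 15: 17, 20, 34, 51 → 4
r = 26: 34, 51 → 2
r = 27: 34, 51 → 2
r = 28: 34, 51 → 2
r = 29: 34, 51 → 2
r = 57: none → 0
Cross-inversions: 4 + 4 + 2 + 2 + 2 + 2 + 0 = 16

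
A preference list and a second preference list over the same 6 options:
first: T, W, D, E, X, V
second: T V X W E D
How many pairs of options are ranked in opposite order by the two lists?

8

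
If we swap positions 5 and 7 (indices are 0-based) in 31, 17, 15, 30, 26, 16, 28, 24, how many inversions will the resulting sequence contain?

Positions 5 and 7 hold 16 and 24; after swapping, the array is [31, 17, 15, 30, 26, 24, 28, 16].
For each element, count later entries that are smaller:
31 → 17, 15, 30, 26, 24, 28, 16 → 7
17 → 15, 16 → 2
15 → none → 0
30 → 26, 24, 28, 16 → 4
26 → 24, 16 → 2
24 → 16 → 1
28 → 16 → 1
16 → none → 0
Sum: 7 + 2 + 0 + 4 + 2 + 1 + 1 + 0 = 17

17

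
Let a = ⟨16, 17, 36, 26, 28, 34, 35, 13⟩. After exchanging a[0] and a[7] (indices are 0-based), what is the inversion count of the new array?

Positions 0 and 7 hold 16 and 13; after swapping, the array is [13, 17, 36, 26, 28, 34, 35, 16].
Sweep left to right; for each value list the smaller values that follow it:
13 → none → 0
17 → 16 → 1
36 → 26, 28, 34, 35, 16 → 5
26 → 16 → 1
28 → 16 → 1
34 → 16 → 1
35 → 16 → 1
16 → none → 0
Sum: 0 + 1 + 5 + 1 + 1 + 1 + 1 + 0 = 10

10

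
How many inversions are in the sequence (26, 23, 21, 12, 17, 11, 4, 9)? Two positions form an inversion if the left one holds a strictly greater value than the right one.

26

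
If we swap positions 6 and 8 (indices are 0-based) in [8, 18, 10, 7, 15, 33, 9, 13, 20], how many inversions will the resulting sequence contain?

Positions 6 and 8 hold 9 and 20; after swapping, the array is [8, 18, 10, 7, 15, 33, 20, 13, 9].
Sweep left to right; for each value list the smaller values that follow it:
8 → 7 → 1
18 → 10, 7, 15, 13, 9 → 5
10 → 7, 9 → 2
7 → none → 0
15 → 13, 9 → 2
33 → 20, 13, 9 → 3
20 → 13, 9 → 2
13 → 9 → 1
9 → none → 0
Sum: 1 + 5 + 2 + 0 + 2 + 3 + 2 + 1 + 0 = 16

16 inversions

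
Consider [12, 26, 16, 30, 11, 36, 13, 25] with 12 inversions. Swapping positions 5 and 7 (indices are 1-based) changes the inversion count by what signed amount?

+1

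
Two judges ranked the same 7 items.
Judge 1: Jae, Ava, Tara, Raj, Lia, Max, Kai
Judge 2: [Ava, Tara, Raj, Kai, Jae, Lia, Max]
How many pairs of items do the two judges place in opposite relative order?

There are 6 discordant pairs.

Assign each item its position (1..7) in the first ordering, then rewrite the second ordering as that position sequence:
positions: Jae→1, Ava→2, Tara→3, Raj→4, Lia→5, Max→6, Kai→7
second ordering as positions: [2, 3, 4, 7, 1, 5, 6]
Discordant pairs = inversions in this position sequence.
2: 1 → 1
3: 1 → 1
4: 1 → 1
7: 1, 5, 6 → 3
1: 0
5: 0
6: 0
Total: 1 + 1 + 1 + 3 + 0 + 0 + 0 = 6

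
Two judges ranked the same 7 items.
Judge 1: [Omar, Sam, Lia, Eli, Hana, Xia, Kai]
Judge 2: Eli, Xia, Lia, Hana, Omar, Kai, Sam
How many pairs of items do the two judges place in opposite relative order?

12

Assign each item its position (1..7) in the first ordering, then rewrite the second ordering as that position sequence:
positions: Omar→1, Sam→2, Lia→3, Eli→4, Hana→5, Xia→6, Kai→7
second ordering as positions: [4, 6, 3, 5, 1, 7, 2]
Discordant pairs = inversions in this position sequence.
4: 3, 1, 2 → 3
6: 3, 5, 1, 2 → 4
3: 1, 2 → 2
5: 1, 2 → 2
1: 0
7: 2 → 1
2: 0
Total: 3 + 4 + 2 + 2 + 0 + 1 + 0 = 12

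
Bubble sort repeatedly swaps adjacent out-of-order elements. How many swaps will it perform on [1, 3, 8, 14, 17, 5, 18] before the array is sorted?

3

Each adjacent swap fixes exactly one inversion, so the minimum swap count equals the number of inversions.
Count inversions — for each element, later elements that are smaller:
1: none → 0
3: none → 0
8: 5 → 1
14: 5 → 1
17: 5 → 1
5: none → 0
18: none → 0
Total inversions: 0 + 0 + 1 + 1 + 1 + 0 + 0 = 3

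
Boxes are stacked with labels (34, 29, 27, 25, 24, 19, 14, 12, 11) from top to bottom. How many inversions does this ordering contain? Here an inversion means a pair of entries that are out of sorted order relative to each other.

Element-by-element contributions:
34 → 29, 27, 25, 24, 19, 14, 12, 11 → 8
29 → 27, 25, 24, 19, 14, 12, 11 → 7
27 → 25, 24, 19, 14, 12, 11 → 6
25 → 24, 19, 14, 12, 11 → 5
24 → 19, 14, 12, 11 → 4
19 → 14, 12, 11 → 3
14 → 12, 11 → 2
12 → 11 → 1
11 → none → 0
Sum: 8 + 7 + 6 + 5 + 4 + 3 + 2 + 1 + 0 = 36

36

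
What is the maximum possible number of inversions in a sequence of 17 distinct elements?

136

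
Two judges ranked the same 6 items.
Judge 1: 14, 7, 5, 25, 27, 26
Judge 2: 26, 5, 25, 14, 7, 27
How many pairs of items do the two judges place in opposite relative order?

Assign each item its position (1..6) in the first ordering, then rewrite the second ordering as that position sequence:
positions: 14→1, 7→2, 5→3, 25→4, 27→5, 26→6
second ordering as positions: [6, 3, 4, 1, 2, 5]
Discordant pairs = inversions in this position sequence.
6: 3, 4, 1, 2, 5 → 5
3: 1, 2 → 2
4: 1, 2 → 2
1: 0
2: 0
5: 0
Total: 5 + 2 + 2 + 0 + 0 + 0 = 9

9 discordant pairs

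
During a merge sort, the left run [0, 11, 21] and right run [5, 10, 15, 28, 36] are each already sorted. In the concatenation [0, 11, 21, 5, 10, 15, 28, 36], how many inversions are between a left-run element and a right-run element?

5 split inversions

Take each right-half value and tally the left-half values above it:
r = 5: 11, 21 → 2
r = 10: 11, 21 → 2
r = 15: 21 → 1
r = 28: none → 0
r = 36: none → 0
Cross-inversions: 2 + 2 + 1 + 0 + 0 = 5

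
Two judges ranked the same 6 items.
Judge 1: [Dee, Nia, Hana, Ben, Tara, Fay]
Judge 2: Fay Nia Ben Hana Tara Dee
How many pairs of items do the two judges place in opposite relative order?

Assign each item its position (1..6) in the first ordering, then rewrite the second ordering as that position sequence:
positions: Dee→1, Nia→2, Hana→3, Ben→4, Tara→5, Fay→6
second ordering as positions: [6, 2, 4, 3, 5, 1]
Discordant pairs = inversions in this position sequence.
6: 2, 4, 3, 5, 1 → 5
2: 1 → 1
4: 3, 1 → 2
3: 1 → 1
5: 1 → 1
1: 0
Total: 5 + 1 + 2 + 1 + 1 + 0 = 10

10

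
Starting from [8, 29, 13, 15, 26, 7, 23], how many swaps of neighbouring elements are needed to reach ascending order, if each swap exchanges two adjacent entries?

Minimum adjacent swaps = number of inversions (each swap of adjacent out-of-order elements removes one inversion and no swap can remove more).
Count inversions — for each element, later elements that are smaller:
8: 7 → 1
29: 13, 15, 26, 7, 23 → 5
13: 7 → 1
15: 7 → 1
26: 7, 23 → 2
7: none → 0
23: none → 0
Total inversions: 1 + 5 + 1 + 1 + 2 + 0 + 0 = 10

10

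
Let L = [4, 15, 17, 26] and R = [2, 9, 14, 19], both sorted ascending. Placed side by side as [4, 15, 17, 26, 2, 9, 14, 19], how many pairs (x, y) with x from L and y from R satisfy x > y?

11

Count, for every r in R, how many entries of L exceed r:
r = 2: 4, 15, 17, 26 → 4
r = 9: 15, 17, 26 → 3
r = 14: 15, 17, 26 → 3
r = 19: 26 → 1
Cross-inversions: 4 + 3 + 3 + 1 = 11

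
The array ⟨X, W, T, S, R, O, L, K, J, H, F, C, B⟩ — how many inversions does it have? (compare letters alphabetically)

For each element, count later entries that are smaller:
X → W, T, S, R, O, L, K, J, H, F, C, B → 12
W → T, S, R, O, L, K, J, H, F, C, B → 11
T → S, R, O, L, K, J, H, F, C, B → 10
S → R, O, L, K, J, H, F, C, B → 9
R → O, L, K, J, H, F, C, B → 8
O → L, K, J, H, F, C, B → 7
L → K, J, H, F, C, B → 6
K → J, H, F, C, B → 5
J → H, F, C, B → 4
H → F, C, B → 3
F → C, B → 2
C → B → 1
B → none → 0
Sum: 12 + 11 + 10 + 9 + 8 + 7 + 6 + 5 + 4 + 3 + 2 + 1 + 0 = 78

Inversions: 78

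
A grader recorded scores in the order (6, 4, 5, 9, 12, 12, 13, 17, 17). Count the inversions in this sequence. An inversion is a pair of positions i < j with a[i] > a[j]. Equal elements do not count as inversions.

Element-by-element contributions:
6 → 4, 5 → 2
4 → none → 0
5 → none → 0
9 → none → 0
12 → none → 0
12 → none → 0
13 → none → 0
17 → none → 0
17 → none → 0
Sum: 2 + 0 + 0 + 0 + 0 + 0 + 0 + 0 + 0 = 2

2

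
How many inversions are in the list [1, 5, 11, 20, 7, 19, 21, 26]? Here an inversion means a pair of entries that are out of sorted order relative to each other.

Count, for each position, how many later elements it exceeds:
1 → none → 0
5 → none → 0
11 → 7 → 1
20 → 7, 19 → 2
7 → none → 0
19 → none → 0
21 → none → 0
26 → none → 0
Sum: 0 + 0 + 1 + 2 + 0 + 0 + 0 + 0 = 3

3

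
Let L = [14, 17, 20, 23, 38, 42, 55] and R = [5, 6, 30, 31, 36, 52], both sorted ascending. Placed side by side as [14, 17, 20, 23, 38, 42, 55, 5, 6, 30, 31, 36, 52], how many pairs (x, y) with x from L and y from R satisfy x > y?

Cross-inversions: 24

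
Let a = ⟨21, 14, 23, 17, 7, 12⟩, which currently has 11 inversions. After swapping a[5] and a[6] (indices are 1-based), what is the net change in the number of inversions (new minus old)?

+1

Positions 5 and 6 hold 7 and 12; after swapping, the array is [21, 14, 23, 17, 12, 7].
Sweep left to right; for each value list the smaller values that follow it:
21: 4
14: 2
23: 3
17: 2
12: 1
7: 0
Sum: 4 + 2 + 3 + 2 + 1 + 0 = 12
Change: 12 − 11 = +1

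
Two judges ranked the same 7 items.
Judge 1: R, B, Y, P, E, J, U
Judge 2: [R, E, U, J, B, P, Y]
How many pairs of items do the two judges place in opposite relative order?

Assign each item its position (1..7) in the first ordering, then rewrite the second ordering as that position sequence:
positions: R→1, B→2, Y→3, P→4, E→5, J→6, U→7
second ordering as positions: [1, 5, 7, 6, 2, 4, 3]
Discordant pairs = inversions in this position sequence.
1: 0
5: 2, 4, 3 → 3
7: 6, 2, 4, 3 → 4
6: 2, 4, 3 → 3
2: 0
4: 3 → 1
3: 0
Total: 0 + 3 + 4 + 3 + 0 + 1 + 0 = 11

11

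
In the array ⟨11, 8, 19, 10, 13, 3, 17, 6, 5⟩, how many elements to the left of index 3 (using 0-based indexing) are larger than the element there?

2

The element at index 3 is 10.
Elements before it: 11, 8, 19
Those larger than 10: 11, 19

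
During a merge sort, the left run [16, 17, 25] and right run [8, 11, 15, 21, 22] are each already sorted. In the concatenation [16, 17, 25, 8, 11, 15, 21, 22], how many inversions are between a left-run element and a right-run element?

There are 11 split inversions.

Take each right-half value and tally the left-half values above it:
r = 8: 16, 17, 25 → 3
r = 11: 16, 17, 25 → 3
r = 15: 16, 17, 25 → 3
r = 21: 25 → 1
r = 22: 25 → 1
Cross-inversions: 3 + 3 + 3 + 1 + 1 = 11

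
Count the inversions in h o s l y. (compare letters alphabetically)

Inversions: 2

Element-by-element contributions:
h → none → 0
o → l → 1
s → l → 1
l → none → 0
y → none → 0
Sum: 0 + 1 + 1 + 0 + 0 = 2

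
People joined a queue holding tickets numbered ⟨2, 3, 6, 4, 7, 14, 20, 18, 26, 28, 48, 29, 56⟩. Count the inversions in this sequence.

3 out-of-order pairs

Sweep left to right; for each value list the smaller values that follow it:
2 → none → 0
3 → none → 0
6 → 4 → 1
4 → none → 0
7 → none → 0
14 → none → 0
20 → 18 → 1
18 → none → 0
26 → none → 0
28 → none → 0
48 → 29 → 1
29 → none → 0
56 → none → 0
Sum: 0 + 0 + 1 + 0 + 0 + 0 + 1 + 0 + 0 + 0 + 1 + 0 + 0 = 3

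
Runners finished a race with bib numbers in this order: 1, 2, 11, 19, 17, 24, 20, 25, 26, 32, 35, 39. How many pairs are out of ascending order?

Sweep left to right; for each value list the smaller values that follow it:
1 → none → 0
2 → none → 0
11 → none → 0
19 → 17 → 1
17 → none → 0
24 → 20 → 1
20 → none → 0
25 → none → 0
26 → none → 0
32 → none → 0
35 → none → 0
39 → none → 0
Sum: 0 + 0 + 0 + 1 + 0 + 1 + 0 + 0 + 0 + 0 + 0 + 0 = 2

2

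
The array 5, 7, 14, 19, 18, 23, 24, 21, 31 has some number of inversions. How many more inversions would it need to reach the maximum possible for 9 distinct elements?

Maximum inversions for 9 distinct elements is C(9, 2) = 9·8/2 = 36.
Current inversions — for each element, count later smaller elements:
5: 0
7: 0
14: 0
19: 1
18: 0
23: 1
24: 1
21: 0
31: 0
Current total: 0 + 0 + 0 + 1 + 0 + 1 + 1 + 0 + 0 = 3
Shortfall: 36 − 3 = 33

33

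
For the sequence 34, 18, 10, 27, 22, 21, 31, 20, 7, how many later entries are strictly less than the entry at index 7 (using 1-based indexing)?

The element at index 7 is 31.
Elements after it: 20, 7
Those smaller than 31: 20, 7

2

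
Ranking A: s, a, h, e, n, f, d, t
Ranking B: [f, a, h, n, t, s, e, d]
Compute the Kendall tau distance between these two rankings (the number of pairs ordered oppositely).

Assign each item its position (1..8) in the first ordering, then rewrite the second ordering as that position sequence:
positions: s→1, a→2, h→3, e→4, n→5, f→6, d→7, t→8
second ordering as positions: [6, 2, 3, 5, 8, 1, 4, 7]
Discordant pairs = inversions in this position sequence.
6: 2, 3, 5, 1, 4 → 5
2: 1 → 1
3: 1 → 1
5: 1, 4 → 2
8: 1, 4, 7 → 3
1: 0
4: 0
7: 0
Total: 5 + 1 + 1 + 2 + 3 + 0 + 0 + 0 = 12

12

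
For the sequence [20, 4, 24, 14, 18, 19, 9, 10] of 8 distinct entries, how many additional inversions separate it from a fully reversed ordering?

11

Maximum inversions for 8 distinct elements is C(8, 2) = 8·7/2 = 28.
Current inversions — for each element, count later smaller elements:
20: 6
4: 0
24: 5
14: 2
18: 2
19: 2
9: 0
10: 0
Current total: 6 + 0 + 5 + 2 + 2 + 2 + 0 + 0 = 17
Shortfall: 28 − 17 = 11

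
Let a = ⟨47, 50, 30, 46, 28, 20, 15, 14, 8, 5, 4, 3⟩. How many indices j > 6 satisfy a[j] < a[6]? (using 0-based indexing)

The element at index 6 is 15.
Elements after it: 14, 8, 5, 4, 3
Those smaller than 15: 14, 8, 5, 4, 3

5 such elements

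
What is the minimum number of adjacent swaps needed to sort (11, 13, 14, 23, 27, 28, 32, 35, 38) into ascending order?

0

Minimum adjacent swaps = number of inversions (each swap of adjacent out-of-order elements removes one inversion and no swap can remove more).
Count inversions — for each element, later elements that are smaller:
11: none → 0
13: none → 0
14: none → 0
23: none → 0
27: none → 0
28: none → 0
32: none → 0
35: none → 0
38: none → 0
Total inversions: 0 + 0 + 0 + 0 + 0 + 0 + 0 + 0 + 0 = 0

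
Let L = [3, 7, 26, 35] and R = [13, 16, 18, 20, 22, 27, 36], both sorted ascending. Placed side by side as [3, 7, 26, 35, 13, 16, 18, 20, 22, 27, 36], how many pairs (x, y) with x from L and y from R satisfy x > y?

Count, for every r in R, how many entries of L exceed r:
r = 13: 26, 35 → 2
r = 16: 26, 35 → 2
r = 18: 26, 35 → 2
r = 20: 26, 35 → 2
r = 22: 26, 35 → 2
r = 27: 35 → 1
r = 36: none → 0
Cross-inversions: 2 + 2 + 2 + 2 + 2 + 1 + 0 = 11

11 cross-inversions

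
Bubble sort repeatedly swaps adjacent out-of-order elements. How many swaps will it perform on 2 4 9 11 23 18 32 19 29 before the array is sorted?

4 adjacent swaps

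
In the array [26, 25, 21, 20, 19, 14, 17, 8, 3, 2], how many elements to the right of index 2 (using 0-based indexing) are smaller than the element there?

7

The element at index 2 is 21.
Elements after it: 20, 19, 14, 17, 8, 3, 2
Those smaller than 21: 20, 19, 14, 17, 8, 3, 2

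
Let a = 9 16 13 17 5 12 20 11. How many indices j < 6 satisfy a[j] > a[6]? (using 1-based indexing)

3 such elements

The element at index 6 is 12.
Elements before it: 9, 16, 13, 17, 5
Those larger than 12: 16, 13, 17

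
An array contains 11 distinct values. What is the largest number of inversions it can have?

There are 55 inversions.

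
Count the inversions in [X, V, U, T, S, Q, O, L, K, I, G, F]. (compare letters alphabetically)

66

Element-by-element contributions:
X: 11
V: 10
U: 9
T: 8
S: 7
Q: 6
O: 5
L: 4
K: 3
I: 2
G: 1
F: 0
Sum: 11 + 10 + 9 + 8 + 7 + 6 + 5 + 4 + 3 + 2 + 1 + 0 = 66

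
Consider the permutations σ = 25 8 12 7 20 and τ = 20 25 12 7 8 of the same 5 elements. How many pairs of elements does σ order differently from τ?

Assign each item its position (1..5) in the first ordering, then rewrite the second ordering as that position sequence:
positions: 25→1, 8→2, 12→3, 7→4, 20→5
second ordering as positions: [5, 1, 3, 4, 2]
Discordant pairs = inversions in this position sequence.
5: 1, 3, 4, 2 → 4
1: 0
3: 2 → 1
4: 2 → 1
2: 0
Total: 4 + 0 + 1 + 1 + 0 = 6

6 discordant pairs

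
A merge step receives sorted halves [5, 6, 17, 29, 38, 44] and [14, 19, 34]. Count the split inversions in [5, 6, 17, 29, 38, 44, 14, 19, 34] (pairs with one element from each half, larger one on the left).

9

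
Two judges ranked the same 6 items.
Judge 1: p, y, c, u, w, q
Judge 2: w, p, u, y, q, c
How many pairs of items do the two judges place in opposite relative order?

Discordant pairs: 7

Assign each item its position (1..6) in the first ordering, then rewrite the second ordering as that position sequence:
positions: p→1, y→2, c→3, u→4, w→5, q→6
second ordering as positions: [5, 1, 4, 2, 6, 3]
Discordant pairs = inversions in this position sequence.
5: 1, 4, 2, 3 → 4
1: 0
4: 2, 3 → 2
2: 0
6: 3 → 1
3: 0
Total: 4 + 0 + 2 + 0 + 1 + 0 = 7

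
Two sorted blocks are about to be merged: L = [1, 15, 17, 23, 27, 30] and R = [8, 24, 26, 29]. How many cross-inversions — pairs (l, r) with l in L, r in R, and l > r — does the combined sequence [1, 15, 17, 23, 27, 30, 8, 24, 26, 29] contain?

Split inversions: 10

Count, for every r in R, how many entries of L exceed r:
r = 8: 15, 17, 23, 27, 30 → 5
r = 24: 27, 30 → 2
r = 26: 27, 30 → 2
r = 29: 30 → 1
Cross-inversions: 5 + 2 + 2 + 1 = 10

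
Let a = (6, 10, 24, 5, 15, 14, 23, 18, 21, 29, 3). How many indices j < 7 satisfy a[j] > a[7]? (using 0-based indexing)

2

The element at index 7 is 18.
Elements before it: 6, 10, 24, 5, 15, 14, 23
Those larger than 18: 24, 23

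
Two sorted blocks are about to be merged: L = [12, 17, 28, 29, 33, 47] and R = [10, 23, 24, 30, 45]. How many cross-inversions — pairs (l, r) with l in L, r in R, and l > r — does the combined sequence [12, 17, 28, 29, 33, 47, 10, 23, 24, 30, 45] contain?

17

Count, for every r in R, how many entries of L exceed r:
r = 10: 12, 17, 28, 29, 33, 47 → 6
r = 23: 28, 29, 33, 47 → 4
r = 24: 28, 29, 33, 47 → 4
r = 30: 33, 47 → 2
r = 45: 47 → 1
Cross-inversions: 6 + 4 + 4 + 2 + 1 = 17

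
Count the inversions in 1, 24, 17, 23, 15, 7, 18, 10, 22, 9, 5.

34

For each element, count later entries that are smaller:
1 → none → 0
24 → 17, 23, 15, 7, 18, 10, 22, 9, 5 → 9
17 → 15, 7, 10, 9, 5 → 5
23 → 15, 7, 18, 10, 22, 9, 5 → 7
15 → 7, 10, 9, 5 → 4
7 → 5 → 1
18 → 10, 9, 5 → 3
10 → 9, 5 → 2
22 → 9, 5 → 2
9 → 5 → 1
5 → none → 0
Sum: 0 + 9 + 5 + 7 + 4 + 1 + 3 + 2 + 2 + 1 + 0 = 34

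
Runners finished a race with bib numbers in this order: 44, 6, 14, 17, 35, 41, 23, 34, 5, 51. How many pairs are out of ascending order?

Element-by-element contributions:
44: 8
6: 1
14: 1
17: 1
35: 3
41: 3
23: 1
34: 1
5: 0
51: 0
Sum: 8 + 1 + 1 + 1 + 3 + 3 + 1 + 1 + 0 + 0 = 19

19 inversions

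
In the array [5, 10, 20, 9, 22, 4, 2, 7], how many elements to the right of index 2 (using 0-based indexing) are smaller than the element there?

The element at index 2 is 20.
Elements after it: 9, 22, 4, 2, 7
Those smaller than 20: 9, 4, 2, 7

4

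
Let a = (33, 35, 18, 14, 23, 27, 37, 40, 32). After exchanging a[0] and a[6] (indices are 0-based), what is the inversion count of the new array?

Positions 0 and 6 hold 33 and 37; after swapping, the array is [37, 35, 18, 14, 23, 27, 33, 40, 32].
Element-by-element contributions:
37 → 35, 18, 14, 23, 27, 33, 32 → 7
35 → 18, 14, 23, 27, 33, 32 → 6
18 → 14 → 1
14 → none → 0
23 → none → 0
27 → none → 0
33 → 32 → 1
40 → 32 → 1
32 → none → 0
Sum: 7 + 6 + 1 + 0 + 0 + 0 + 1 + 1 + 0 = 16

Inversions: 16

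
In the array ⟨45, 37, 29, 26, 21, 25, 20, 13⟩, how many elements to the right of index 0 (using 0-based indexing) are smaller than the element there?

7

The element at index 0 is 45.
Elements after it: 37, 29, 26, 21, 25, 20, 13
Those smaller than 45: 37, 29, 26, 21, 25, 20, 13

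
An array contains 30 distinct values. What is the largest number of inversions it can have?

A reversed (strictly descending) arrangement makes every pair an inversion, giving C(30, 2) inversions.
C(30, 2) = 30·29/2 = 435

435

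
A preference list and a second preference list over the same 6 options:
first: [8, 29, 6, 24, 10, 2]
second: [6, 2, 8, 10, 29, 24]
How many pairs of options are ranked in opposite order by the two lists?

Assign each item its position (1..6) in the first ordering, then rewrite the second ordering as that position sequence:
positions: 8→1, 29→2, 6→3, 24→4, 10→5, 2→6
second ordering as positions: [3, 6, 1, 5, 2, 4]
Discordant pairs = inversions in this position sequence.
3: 1, 2 → 2
6: 1, 5, 2, 4 → 4
1: 0
5: 2, 4 → 2
2: 0
4: 0
Total: 2 + 4 + 0 + 2 + 0 + 0 = 8

Pairs: 8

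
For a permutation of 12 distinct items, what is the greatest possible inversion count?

A reversed (strictly descending) arrangement makes every pair an inversion, giving C(12, 2) inversions.
C(12, 2) = 12·11/2 = 66

66 inversions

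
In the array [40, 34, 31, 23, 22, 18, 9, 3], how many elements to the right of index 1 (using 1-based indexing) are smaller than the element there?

The element at index 1 is 40.
Elements after it: 34, 31, 23, 22, 18, 9, 3
Those smaller than 40: 34, 31, 23, 22, 18, 9, 3

7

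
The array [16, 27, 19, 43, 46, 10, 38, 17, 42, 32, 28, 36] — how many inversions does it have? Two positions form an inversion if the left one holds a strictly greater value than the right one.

Sweep left to right; for each value list the smaller values that follow it:
16: 1
27: 3
19: 2
43: 7
46: 7
10: 0
38: 4
17: 0
42: 3
32: 1
28: 0
36: 0
Sum: 1 + 3 + 2 + 7 + 7 + 0 + 4 + 0 + 3 + 1 + 0 + 0 = 28

28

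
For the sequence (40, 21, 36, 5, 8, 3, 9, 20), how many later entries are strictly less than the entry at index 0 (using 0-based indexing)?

The element at index 0 is 40.
Elements after it: 21, 36, 5, 8, 3, 9, 20
Those smaller than 40: 21, 36, 5, 8, 3, 9, 20

7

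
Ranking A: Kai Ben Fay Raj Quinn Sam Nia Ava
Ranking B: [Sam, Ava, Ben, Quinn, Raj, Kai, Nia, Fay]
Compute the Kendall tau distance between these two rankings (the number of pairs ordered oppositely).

Assign each item its position (1..8) in the first ordering, then rewrite the second ordering as that position sequence:
positions: Kai→1, Ben→2, Fay→3, Raj→4, Quinn→5, Sam→6, Nia→7, Ava→8
second ordering as positions: [6, 8, 2, 5, 4, 1, 7, 3]
Discordant pairs = inversions in this position sequence.
6: 2, 5, 4, 1, 3 → 5
8: 2, 5, 4, 1, 7, 3 → 6
2: 1 → 1
5: 4, 1, 3 → 3
4: 1, 3 → 2
1: 0
7: 3 → 1
3: 0
Total: 5 + 6 + 1 + 3 + 2 + 0 + 1 + 0 = 18

18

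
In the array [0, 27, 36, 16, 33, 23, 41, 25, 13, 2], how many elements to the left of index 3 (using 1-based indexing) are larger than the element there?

The element at index 3 is 36.
Elements before it: 0, 27
None of them are larger than 36.

0 such elements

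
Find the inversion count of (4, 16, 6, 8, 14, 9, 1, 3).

17 inversions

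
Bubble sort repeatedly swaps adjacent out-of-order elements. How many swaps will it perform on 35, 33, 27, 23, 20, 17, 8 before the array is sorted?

The minimum number of adjacent swaps to sort an array equals its inversion count, since every such swap removes exactly one inversion.
Count inversions — for each element, later elements that are smaller:
35: 33, 27, 23, 20, 17, 8 → 6
33: 27, 23, 20, 17, 8 → 5
27: 23, 20, 17, 8 → 4
23: 20, 17, 8 → 3
20: 17, 8 → 2
17: 8 → 1
8: none → 0
Total inversions: 6 + 5 + 4 + 3 + 2 + 1 + 0 = 21

There are 21 adjacent swaps.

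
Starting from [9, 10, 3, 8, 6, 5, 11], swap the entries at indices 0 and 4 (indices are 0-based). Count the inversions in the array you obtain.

8

Positions 0 and 4 hold 9 and 6; after swapping, the array is [6, 10, 3, 8, 9, 5, 11].
For each element, count later entries that are smaller:
6 → 3, 5 → 2
10 → 3, 8, 9, 5 → 4
3 → none → 0
8 → 5 → 1
9 → 5 → 1
5 → none → 0
11 → none → 0
Sum: 2 + 4 + 0 + 1 + 1 + 0 + 0 = 8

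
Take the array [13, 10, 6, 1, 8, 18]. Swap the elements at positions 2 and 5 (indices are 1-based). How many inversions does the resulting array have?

Positions 2 and 5 hold 10 and 8; after swapping, the array is [13, 8, 6, 1, 10, 18].
Element-by-element contributions:
13: 4
8: 2
6: 1
1: 0
10: 0
18: 0
Sum: 4 + 2 + 1 + 0 + 0 + 0 = 7

Inversions: 7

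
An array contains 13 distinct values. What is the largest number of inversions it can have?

The maximum occurs when the array is in strictly decreasing order: every one of the C(13, 2) pairs is inverted.
C(13, 2) = 13·12/2 = 78

78 inversions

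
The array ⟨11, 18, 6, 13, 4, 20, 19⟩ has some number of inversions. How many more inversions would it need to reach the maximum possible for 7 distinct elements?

Maximum inversions for 7 distinct elements is C(7, 2) = 7·6/2 = 21.
Current inversions — for each element, count later smaller elements:
11: 2
18: 3
6: 1
13: 1
4: 0
20: 1
19: 0
Current total: 2 + 3 + 1 + 1 + 0 + 1 + 0 = 8
Shortfall: 21 − 8 = 13

13 inversions short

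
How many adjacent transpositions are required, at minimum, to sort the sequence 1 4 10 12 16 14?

1 adjacent swap

Each adjacent swap fixes exactly one inversion, so the minimum swap count equals the number of inversions.
Count inversions — for each element, later elements that are smaller:
1: none → 0
4: none → 0
10: none → 0
12: none → 0
16: 14 → 1
14: none → 0
Total inversions: 0 + 0 + 0 + 0 + 1 + 0 = 1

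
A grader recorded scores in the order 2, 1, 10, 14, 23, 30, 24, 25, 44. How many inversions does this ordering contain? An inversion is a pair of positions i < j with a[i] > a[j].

3 out-of-order pairs

Sweep left to right; for each value list the smaller values that follow it:
2 → 1 → 1
1 → none → 0
10 → none → 0
14 → none → 0
23 → none → 0
30 → 24, 25 → 2
24 → none → 0
25 → none → 0
44 → none → 0
Sum: 1 + 0 + 0 + 0 + 0 + 2 + 0 + 0 + 0 = 3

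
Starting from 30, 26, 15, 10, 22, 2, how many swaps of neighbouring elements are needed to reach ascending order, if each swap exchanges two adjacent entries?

Minimum adjacent swaps = number of inversions (each swap of adjacent out-of-order elements removes one inversion and no swap can remove more).
Count inversions — for each element, later elements that are smaller:
30: 26, 15, 10, 22, 2 → 5
26: 15, 10, 22, 2 → 4
15: 10, 2 → 2
10: 2 → 1
22: 2 → 1
2: none → 0
Total inversions: 5 + 4 + 2 + 1 + 1 + 0 = 13

13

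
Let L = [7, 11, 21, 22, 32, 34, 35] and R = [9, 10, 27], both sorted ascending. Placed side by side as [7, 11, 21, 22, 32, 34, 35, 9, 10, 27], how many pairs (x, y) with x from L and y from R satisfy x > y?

15

Take each right-half value and tally the left-half values above it:
r = 9: 11, 21, 22, 32, 34, 35 → 6
r = 10: 11, 21, 22, 32, 34, 35 → 6
r = 27: 32, 34, 35 → 3
Cross-inversions: 6 + 6 + 3 = 15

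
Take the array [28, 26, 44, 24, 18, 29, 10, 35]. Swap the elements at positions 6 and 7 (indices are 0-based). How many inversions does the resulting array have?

17

Positions 6 and 7 hold 10 and 35; after swapping, the array is [28, 26, 44, 24, 18, 29, 35, 10].
Sweep left to right; for each value list the smaller values that follow it:
28: 4
26: 3
44: 5
24: 2
18: 1
29: 1
35: 1
10: 0
Sum: 4 + 3 + 5 + 2 + 1 + 1 + 1 + 0 = 17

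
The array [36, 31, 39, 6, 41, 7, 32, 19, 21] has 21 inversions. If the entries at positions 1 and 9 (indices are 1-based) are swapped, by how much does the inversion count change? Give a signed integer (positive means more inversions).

-5

Positions 1 and 9 hold 36 and 21; after swapping, the array is [21, 31, 39, 6, 41, 7, 32, 19, 36].
Sweep left to right; for each value list the smaller values that follow it:
21 → 6, 7, 19 → 3
31 → 6, 7, 19 → 3
39 → 6, 7, 32, 19, 36 → 5
6 → none → 0
41 → 7, 32, 19, 36 → 4
7 → none → 0
32 → 19 → 1
19 → none → 0
36 → none → 0
Sum: 3 + 3 + 5 + 0 + 4 + 0 + 1 + 0 + 0 = 16
Change: 16 − 21 = -5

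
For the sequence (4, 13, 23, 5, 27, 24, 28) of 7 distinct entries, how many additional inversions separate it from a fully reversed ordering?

18 inversions short

Maximum inversions for 7 distinct elements is C(7, 2) = 7·6/2 = 21.
Current inversions — for each element, count later smaller elements:
4: 0
13: 1
23: 1
5: 0
27: 1
24: 0
28: 0
Current total: 0 + 1 + 1 + 0 + 1 + 0 + 0 = 3
Shortfall: 21 − 3 = 18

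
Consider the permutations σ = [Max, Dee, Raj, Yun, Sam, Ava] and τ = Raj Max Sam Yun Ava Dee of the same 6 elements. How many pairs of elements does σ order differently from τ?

6 discordant pairs

Assign each item its position (1..6) in the first ordering, then rewrite the second ordering as that position sequence:
positions: Max→1, Dee→2, Raj→3, Yun→4, Sam→5, Ava→6
second ordering as positions: [3, 1, 5, 4, 6, 2]
Discordant pairs = inversions in this position sequence.
3: 1, 2 → 2
1: 0
5: 4, 2 → 2
4: 2 → 1
6: 2 → 1
2: 0
Total: 2 + 0 + 2 + 1 + 1 + 0 = 6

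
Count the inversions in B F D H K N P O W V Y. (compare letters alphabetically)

Element-by-element contributions:
B → none → 0
F → D → 1
D → none → 0
H → none → 0
K → none → 0
N → none → 0
P → O → 1
O → none → 0
W → V → 1
V → none → 0
Y → none → 0
Sum: 0 + 1 + 0 + 0 + 0 + 0 + 1 + 0 + 1 + 0 + 0 = 3

3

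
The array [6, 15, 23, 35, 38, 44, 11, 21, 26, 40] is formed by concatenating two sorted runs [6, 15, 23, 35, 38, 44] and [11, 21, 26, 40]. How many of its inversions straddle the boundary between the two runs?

Split inversions: 13

Take each right-half value and tally the left-half values above it:
r = 11: 15, 23, 35, 38, 44 → 5
r = 21: 23, 35, 38, 44 → 4
r = 26: 35, 38, 44 → 3
r = 40: 44 → 1
Cross-inversions: 5 + 4 + 3 + 1 = 13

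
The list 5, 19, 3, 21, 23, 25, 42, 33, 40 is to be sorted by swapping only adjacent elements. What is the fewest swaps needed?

4

Each adjacent swap fixes exactly one inversion, so the minimum swap count equals the number of inversions.
Count inversions — for each element, later elements that are smaller:
5: 3 → 1
19: 3 → 1
3: none → 0
21: none → 0
23: none → 0
25: none → 0
42: 33, 40 → 2
33: none → 0
40: none → 0
Total inversions: 1 + 1 + 0 + 0 + 0 + 0 + 2 + 0 + 0 = 4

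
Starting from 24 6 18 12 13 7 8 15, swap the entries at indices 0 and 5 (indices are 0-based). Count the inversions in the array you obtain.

9

Positions 0 and 5 hold 24 and 7; after swapping, the array is [7, 6, 18, 12, 13, 24, 8, 15].
Element-by-element contributions:
7 → 6 → 1
6 → none → 0
18 → 12, 13, 8, 15 → 4
12 → 8 → 1
13 → 8 → 1
24 → 8, 15 → 2
8 → none → 0
15 → none → 0
Sum: 1 + 0 + 4 + 1 + 1 + 2 + 0 + 0 = 9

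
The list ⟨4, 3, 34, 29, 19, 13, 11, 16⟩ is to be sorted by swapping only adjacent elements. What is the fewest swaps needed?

The minimum number of adjacent swaps to sort an array equals its inversion count, since every such swap removes exactly one inversion.
Count inversions — for each element, later elements that are smaller:
4: 3 → 1
3: none → 0
34: 29, 19, 13, 11, 16 → 5
29: 19, 13, 11, 16 → 4
19: 13, 11, 16 → 3
13: 11 → 1
11: none → 0
16: none → 0
Total inversions: 1 + 0 + 5 + 4 + 3 + 1 + 0 + 0 = 14

14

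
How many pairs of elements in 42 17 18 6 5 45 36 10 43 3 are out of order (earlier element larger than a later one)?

26

Sweep left to right; for each value list the smaller values that follow it:
42 → 17, 18, 6, 5, 36, 10, 3 → 7
17 → 6, 5, 10, 3 → 4
18 → 6, 5, 10, 3 → 4
6 → 5, 3 → 2
5 → 3 → 1
45 → 36, 10, 43, 3 → 4
36 → 10, 3 → 2
10 → 3 → 1
43 → 3 → 1
3 → none → 0
Sum: 7 + 4 + 4 + 2 + 1 + 4 + 2 + 1 + 1 + 0 = 26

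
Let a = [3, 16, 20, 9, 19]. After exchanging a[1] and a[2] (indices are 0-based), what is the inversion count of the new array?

Positions 1 and 2 hold 16 and 20; after swapping, the array is [3, 20, 16, 9, 19].
For each element, count later entries that are smaller:
3 → none → 0
20 → 16, 9, 19 → 3
16 → 9 → 1
9 → none → 0
19 → none → 0
Sum: 0 + 3 + 1 + 0 + 0 = 4

There are 4 inversions.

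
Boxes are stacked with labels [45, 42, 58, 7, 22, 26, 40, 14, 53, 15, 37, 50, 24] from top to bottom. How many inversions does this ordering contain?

There are 42 out-of-order pairs.

Sweep left to right; for each value list the smaller values that follow it:
45 → 42, 7, 22, 26, 40, 14, 15, 37, 24 → 9
42 → 7, 22, 26, 40, 14, 15, 37, 24 → 8
58 → 7, 22, 26, 40, 14, 53, 15, 37, 50, 24 → 10
7 → none → 0
22 → 14, 15 → 2
26 → 14, 15, 24 → 3
40 → 14, 15, 37, 24 → 4
14 → none → 0
53 → 15, 37, 50, 24 → 4
15 → none → 0
37 → 24 → 1
50 → 24 → 1
24 → none → 0
Sum: 9 + 8 + 10 + 0 + 2 + 3 + 4 + 0 + 4 + 0 + 1 + 1 + 0 = 42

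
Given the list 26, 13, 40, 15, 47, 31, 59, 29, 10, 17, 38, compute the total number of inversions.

There are 26 inversions.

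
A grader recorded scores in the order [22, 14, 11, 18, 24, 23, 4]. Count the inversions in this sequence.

11

Listing every pair i<j with a[i]>a[j] (using 1-based positions):
(1,2): 22 > 14
(1,3): 22 > 11
(1,4): 22 > 18
(1,7): 22 > 4
(2,3): 14 > 11
(2,7): 14 > 4
(3,7): 11 > 4
(4,7): 18 > 4
(5,6): 24 > 23
(5,7): 24 > 4
(6,7): 23 > 4
That's 11 pairs.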